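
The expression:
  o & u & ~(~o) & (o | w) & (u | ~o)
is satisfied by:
  {u: True, o: True}


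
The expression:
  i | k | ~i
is always true.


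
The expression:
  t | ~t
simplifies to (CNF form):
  True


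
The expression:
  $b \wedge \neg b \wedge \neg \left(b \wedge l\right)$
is never true.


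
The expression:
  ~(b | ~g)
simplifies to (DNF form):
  g & ~b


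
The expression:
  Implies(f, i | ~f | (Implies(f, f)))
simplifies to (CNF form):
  True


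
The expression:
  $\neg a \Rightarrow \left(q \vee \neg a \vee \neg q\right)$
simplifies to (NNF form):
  $\text{True}$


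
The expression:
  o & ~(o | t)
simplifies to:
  False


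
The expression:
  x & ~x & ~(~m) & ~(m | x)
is never true.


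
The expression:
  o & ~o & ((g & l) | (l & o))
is never true.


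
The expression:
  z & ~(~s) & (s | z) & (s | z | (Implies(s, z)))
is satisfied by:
  {z: True, s: True}


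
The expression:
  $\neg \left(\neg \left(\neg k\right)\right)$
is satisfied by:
  {k: False}


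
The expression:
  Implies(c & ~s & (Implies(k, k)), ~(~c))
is always true.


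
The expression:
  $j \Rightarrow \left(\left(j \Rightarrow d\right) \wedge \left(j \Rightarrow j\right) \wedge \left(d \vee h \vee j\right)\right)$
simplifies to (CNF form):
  $d \vee \neg j$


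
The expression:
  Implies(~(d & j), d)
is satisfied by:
  {d: True}


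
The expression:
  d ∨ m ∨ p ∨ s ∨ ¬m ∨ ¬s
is always true.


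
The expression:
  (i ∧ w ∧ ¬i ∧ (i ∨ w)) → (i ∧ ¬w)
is always true.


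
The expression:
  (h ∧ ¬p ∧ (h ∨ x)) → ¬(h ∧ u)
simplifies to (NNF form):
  p ∨ ¬h ∨ ¬u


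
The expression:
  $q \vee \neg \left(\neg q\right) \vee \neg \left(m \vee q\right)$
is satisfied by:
  {q: True, m: False}
  {m: False, q: False}
  {m: True, q: True}


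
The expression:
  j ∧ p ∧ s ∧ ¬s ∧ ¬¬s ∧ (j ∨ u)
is never true.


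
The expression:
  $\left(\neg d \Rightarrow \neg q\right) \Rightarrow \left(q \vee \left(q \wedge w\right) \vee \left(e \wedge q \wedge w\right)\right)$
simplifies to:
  $q$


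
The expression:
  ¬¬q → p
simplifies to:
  p ∨ ¬q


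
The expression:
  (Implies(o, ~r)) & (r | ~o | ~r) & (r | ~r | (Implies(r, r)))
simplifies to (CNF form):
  ~o | ~r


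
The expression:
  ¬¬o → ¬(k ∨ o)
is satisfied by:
  {o: False}


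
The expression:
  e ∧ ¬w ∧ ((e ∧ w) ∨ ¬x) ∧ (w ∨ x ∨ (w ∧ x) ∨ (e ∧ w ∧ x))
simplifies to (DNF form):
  False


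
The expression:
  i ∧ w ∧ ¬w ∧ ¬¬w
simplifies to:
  False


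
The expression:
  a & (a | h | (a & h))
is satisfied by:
  {a: True}


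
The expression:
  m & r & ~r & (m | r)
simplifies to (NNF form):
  False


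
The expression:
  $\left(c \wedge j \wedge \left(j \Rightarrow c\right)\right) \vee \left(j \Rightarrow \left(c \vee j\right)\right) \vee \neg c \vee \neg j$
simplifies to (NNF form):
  $\text{True}$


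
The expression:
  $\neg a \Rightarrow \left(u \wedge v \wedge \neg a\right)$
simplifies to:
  $a \vee \left(u \wedge v\right)$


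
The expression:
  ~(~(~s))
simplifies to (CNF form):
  ~s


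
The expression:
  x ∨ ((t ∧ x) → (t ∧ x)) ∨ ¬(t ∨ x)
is always true.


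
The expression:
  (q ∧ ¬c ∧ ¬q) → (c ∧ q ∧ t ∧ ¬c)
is always true.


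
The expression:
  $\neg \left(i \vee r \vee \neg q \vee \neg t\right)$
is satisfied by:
  {t: True, q: True, i: False, r: False}


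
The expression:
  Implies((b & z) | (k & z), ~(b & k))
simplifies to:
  ~b | ~k | ~z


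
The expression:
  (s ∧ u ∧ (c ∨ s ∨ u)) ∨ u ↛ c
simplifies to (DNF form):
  (s ∧ u) ∨ (u ∧ ¬c)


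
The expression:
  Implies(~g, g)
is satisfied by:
  {g: True}


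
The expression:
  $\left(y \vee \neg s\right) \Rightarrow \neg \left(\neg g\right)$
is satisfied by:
  {g: True, s: True, y: False}
  {g: True, y: False, s: False}
  {g: True, s: True, y: True}
  {g: True, y: True, s: False}
  {s: True, y: False, g: False}


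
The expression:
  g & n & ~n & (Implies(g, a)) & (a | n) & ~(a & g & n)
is never true.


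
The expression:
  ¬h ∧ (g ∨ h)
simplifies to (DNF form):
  g ∧ ¬h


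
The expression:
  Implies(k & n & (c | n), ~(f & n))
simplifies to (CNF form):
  ~f | ~k | ~n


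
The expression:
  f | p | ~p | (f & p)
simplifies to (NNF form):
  True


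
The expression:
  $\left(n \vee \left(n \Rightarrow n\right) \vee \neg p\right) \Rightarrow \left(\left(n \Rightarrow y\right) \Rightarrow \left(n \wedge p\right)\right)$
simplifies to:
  $n \wedge \left(p \vee \neg y\right)$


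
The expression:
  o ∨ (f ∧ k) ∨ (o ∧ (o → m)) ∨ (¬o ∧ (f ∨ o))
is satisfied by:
  {o: True, f: True}
  {o: True, f: False}
  {f: True, o: False}


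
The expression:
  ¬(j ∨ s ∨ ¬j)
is never true.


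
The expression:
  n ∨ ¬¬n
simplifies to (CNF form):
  n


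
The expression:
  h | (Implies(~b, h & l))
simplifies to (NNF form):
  b | h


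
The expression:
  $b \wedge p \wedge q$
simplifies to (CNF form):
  $b \wedge p \wedge q$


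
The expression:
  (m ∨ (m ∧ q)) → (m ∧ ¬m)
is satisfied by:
  {m: False}


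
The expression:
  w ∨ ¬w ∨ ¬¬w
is always true.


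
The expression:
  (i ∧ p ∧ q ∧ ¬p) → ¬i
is always true.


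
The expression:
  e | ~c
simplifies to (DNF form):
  e | ~c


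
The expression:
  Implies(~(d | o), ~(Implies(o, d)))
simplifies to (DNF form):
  d | o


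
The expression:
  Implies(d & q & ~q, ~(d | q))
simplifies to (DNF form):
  True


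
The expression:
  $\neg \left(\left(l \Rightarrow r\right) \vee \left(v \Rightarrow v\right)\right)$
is never true.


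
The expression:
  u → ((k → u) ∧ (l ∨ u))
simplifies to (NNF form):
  True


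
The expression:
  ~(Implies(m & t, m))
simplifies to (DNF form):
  False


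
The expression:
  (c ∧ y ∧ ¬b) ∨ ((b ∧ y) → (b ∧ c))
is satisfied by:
  {c: True, y: False, b: False}
  {c: False, y: False, b: False}
  {b: True, c: True, y: False}
  {b: True, c: False, y: False}
  {y: True, c: True, b: False}
  {y: True, c: False, b: False}
  {y: True, b: True, c: True}


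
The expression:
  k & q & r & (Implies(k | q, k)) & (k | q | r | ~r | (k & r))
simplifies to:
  k & q & r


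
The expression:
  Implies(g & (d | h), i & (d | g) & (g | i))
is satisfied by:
  {i: True, h: False, g: False, d: False}
  {i: True, d: True, h: False, g: False}
  {i: True, h: True, g: False, d: False}
  {i: True, d: True, h: True, g: False}
  {d: False, h: False, g: False, i: False}
  {d: True, h: False, g: False, i: False}
  {h: True, d: False, g: False, i: False}
  {d: True, h: True, g: False, i: False}
  {g: True, i: True, d: False, h: False}
  {d: True, g: True, i: True, h: False}
  {g: True, i: True, h: True, d: False}
  {d: True, g: True, i: True, h: True}
  {g: True, i: False, h: False, d: False}


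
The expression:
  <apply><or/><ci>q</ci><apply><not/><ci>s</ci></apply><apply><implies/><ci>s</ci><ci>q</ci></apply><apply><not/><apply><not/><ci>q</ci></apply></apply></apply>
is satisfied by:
  {q: True, s: False}
  {s: False, q: False}
  {s: True, q: True}


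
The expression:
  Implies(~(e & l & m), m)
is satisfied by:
  {m: True}


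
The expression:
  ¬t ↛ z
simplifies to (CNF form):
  ¬t ∧ ¬z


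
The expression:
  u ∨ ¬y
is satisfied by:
  {u: True, y: False}
  {y: False, u: False}
  {y: True, u: True}


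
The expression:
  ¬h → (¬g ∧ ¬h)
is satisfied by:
  {h: True, g: False}
  {g: False, h: False}
  {g: True, h: True}


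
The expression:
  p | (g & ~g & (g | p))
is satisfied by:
  {p: True}


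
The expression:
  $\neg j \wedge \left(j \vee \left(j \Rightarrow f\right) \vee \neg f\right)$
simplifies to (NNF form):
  $\neg j$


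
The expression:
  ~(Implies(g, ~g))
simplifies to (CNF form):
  g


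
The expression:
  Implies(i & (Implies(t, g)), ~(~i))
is always true.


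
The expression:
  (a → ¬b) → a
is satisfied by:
  {a: True}


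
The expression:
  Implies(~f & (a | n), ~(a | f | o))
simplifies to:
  f | (~a & ~n) | (~a & ~o)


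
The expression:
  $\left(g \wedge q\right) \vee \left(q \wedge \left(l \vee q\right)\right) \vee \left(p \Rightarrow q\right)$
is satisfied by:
  {q: True, p: False}
  {p: False, q: False}
  {p: True, q: True}


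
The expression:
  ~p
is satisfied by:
  {p: False}


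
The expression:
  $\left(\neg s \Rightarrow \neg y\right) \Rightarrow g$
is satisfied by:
  {y: True, g: True, s: False}
  {g: True, s: False, y: False}
  {y: True, g: True, s: True}
  {g: True, s: True, y: False}
  {y: True, s: False, g: False}


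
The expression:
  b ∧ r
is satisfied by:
  {r: True, b: True}


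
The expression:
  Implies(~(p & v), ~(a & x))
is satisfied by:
  {p: True, v: True, x: False, a: False}
  {p: True, v: False, x: False, a: False}
  {v: True, p: False, x: False, a: False}
  {p: False, v: False, x: False, a: False}
  {a: True, p: True, v: True, x: False}
  {a: True, p: True, v: False, x: False}
  {a: True, v: True, p: False, x: False}
  {a: True, v: False, p: False, x: False}
  {p: True, x: True, v: True, a: False}
  {p: True, x: True, v: False, a: False}
  {x: True, v: True, p: False, a: False}
  {x: True, p: False, v: False, a: False}
  {a: True, p: True, x: True, v: True}


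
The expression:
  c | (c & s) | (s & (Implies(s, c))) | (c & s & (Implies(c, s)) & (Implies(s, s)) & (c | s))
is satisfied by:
  {c: True}


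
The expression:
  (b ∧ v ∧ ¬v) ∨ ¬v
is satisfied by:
  {v: False}


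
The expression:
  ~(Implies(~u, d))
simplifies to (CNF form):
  ~d & ~u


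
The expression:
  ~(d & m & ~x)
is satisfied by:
  {x: True, m: False, d: False}
  {m: False, d: False, x: False}
  {x: True, d: True, m: False}
  {d: True, m: False, x: False}
  {x: True, m: True, d: False}
  {m: True, x: False, d: False}
  {x: True, d: True, m: True}


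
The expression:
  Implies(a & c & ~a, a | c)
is always true.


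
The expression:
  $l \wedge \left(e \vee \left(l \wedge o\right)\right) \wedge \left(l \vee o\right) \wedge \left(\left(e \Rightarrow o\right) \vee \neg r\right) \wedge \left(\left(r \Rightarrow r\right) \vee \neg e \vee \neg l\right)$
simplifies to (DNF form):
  $\left(l \wedge o\right) \vee \left(e \wedge l \wedge o\right) \vee \left(e \wedge l \wedge \neg r\right) \vee \left(l \wedge o \wedge \neg r\right)$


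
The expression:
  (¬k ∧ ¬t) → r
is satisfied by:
  {r: True, k: True, t: True}
  {r: True, k: True, t: False}
  {r: True, t: True, k: False}
  {r: True, t: False, k: False}
  {k: True, t: True, r: False}
  {k: True, t: False, r: False}
  {t: True, k: False, r: False}


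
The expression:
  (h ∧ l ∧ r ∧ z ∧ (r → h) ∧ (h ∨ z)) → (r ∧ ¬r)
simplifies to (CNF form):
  ¬h ∨ ¬l ∨ ¬r ∨ ¬z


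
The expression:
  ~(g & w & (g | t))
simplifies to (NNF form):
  ~g | ~w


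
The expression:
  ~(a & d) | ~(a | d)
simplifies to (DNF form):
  ~a | ~d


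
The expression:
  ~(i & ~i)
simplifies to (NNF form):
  True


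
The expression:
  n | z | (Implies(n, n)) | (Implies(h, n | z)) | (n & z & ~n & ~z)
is always true.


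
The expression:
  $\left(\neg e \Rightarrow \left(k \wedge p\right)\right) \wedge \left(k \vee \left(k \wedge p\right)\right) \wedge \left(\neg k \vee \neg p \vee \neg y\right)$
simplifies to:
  $k \wedge \left(e \vee p\right) \wedge \left(\neg p \vee \neg y\right)$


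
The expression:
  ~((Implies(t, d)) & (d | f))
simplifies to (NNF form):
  ~d & (t | ~f)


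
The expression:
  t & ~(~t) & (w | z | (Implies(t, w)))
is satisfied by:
  {z: True, w: True, t: True}
  {z: True, t: True, w: False}
  {w: True, t: True, z: False}


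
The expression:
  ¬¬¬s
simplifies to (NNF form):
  ¬s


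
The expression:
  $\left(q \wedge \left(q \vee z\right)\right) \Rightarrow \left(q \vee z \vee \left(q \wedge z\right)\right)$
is always true.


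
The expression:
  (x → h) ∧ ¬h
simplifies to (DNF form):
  ¬h ∧ ¬x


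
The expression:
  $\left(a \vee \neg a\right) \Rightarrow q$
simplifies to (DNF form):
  $q$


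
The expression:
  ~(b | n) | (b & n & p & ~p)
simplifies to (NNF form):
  ~b & ~n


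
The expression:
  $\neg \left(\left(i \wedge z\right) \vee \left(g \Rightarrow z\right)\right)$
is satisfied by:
  {g: True, z: False}


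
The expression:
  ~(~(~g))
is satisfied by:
  {g: False}


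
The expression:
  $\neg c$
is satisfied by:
  {c: False}


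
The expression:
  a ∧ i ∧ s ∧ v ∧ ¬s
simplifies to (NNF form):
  False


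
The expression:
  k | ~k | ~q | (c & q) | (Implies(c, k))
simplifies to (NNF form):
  True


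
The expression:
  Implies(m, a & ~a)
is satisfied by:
  {m: False}


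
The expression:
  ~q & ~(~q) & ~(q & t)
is never true.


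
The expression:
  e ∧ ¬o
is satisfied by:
  {e: True, o: False}


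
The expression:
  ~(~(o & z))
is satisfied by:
  {z: True, o: True}


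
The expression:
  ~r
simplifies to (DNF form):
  ~r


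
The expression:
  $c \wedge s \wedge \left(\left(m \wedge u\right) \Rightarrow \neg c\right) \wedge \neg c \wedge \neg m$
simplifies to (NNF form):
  $\text{False}$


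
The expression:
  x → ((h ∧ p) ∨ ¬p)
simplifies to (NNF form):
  h ∨ ¬p ∨ ¬x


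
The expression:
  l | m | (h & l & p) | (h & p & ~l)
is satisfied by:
  {m: True, l: True, h: True, p: True}
  {m: True, l: True, h: True, p: False}
  {m: True, l: True, p: True, h: False}
  {m: True, l: True, p: False, h: False}
  {m: True, h: True, p: True, l: False}
  {m: True, h: True, p: False, l: False}
  {m: True, h: False, p: True, l: False}
  {m: True, h: False, p: False, l: False}
  {l: True, h: True, p: True, m: False}
  {l: True, h: True, p: False, m: False}
  {l: True, p: True, h: False, m: False}
  {l: True, p: False, h: False, m: False}
  {h: True, p: True, l: False, m: False}


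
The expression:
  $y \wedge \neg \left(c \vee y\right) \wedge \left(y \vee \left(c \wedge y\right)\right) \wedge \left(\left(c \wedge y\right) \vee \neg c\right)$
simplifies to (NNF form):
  $\text{False}$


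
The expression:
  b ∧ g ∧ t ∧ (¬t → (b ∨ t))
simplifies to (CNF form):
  b ∧ g ∧ t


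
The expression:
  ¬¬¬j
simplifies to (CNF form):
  ¬j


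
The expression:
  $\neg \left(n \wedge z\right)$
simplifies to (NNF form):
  $\neg n \vee \neg z$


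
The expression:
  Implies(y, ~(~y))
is always true.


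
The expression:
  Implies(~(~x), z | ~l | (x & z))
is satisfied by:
  {z: True, l: False, x: False}
  {l: False, x: False, z: False}
  {x: True, z: True, l: False}
  {x: True, l: False, z: False}
  {z: True, l: True, x: False}
  {l: True, z: False, x: False}
  {x: True, l: True, z: True}


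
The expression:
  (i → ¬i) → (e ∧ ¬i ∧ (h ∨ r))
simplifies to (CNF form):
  (e ∨ i) ∧ (e ∨ h ∨ i) ∧ (e ∨ i ∨ r) ∧ (h ∨ i ∨ r)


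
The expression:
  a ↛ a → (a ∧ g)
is always true.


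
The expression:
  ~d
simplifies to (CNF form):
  ~d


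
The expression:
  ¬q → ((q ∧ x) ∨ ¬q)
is always true.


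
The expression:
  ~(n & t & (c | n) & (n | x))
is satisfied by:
  {t: False, n: False}
  {n: True, t: False}
  {t: True, n: False}


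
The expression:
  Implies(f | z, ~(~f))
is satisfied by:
  {f: True, z: False}
  {z: False, f: False}
  {z: True, f: True}


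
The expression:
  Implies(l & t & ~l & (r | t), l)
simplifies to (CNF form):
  True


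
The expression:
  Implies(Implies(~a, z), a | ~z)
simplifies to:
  a | ~z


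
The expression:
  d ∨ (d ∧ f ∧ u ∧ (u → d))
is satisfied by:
  {d: True}


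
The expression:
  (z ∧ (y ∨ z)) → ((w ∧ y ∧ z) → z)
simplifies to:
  True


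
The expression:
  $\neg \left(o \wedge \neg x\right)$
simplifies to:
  $x \vee \neg o$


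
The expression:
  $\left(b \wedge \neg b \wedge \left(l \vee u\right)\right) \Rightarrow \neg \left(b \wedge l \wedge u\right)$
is always true.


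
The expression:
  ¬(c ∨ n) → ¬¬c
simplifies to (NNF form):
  c ∨ n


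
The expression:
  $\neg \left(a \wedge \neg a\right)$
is always true.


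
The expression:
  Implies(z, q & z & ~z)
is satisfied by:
  {z: False}


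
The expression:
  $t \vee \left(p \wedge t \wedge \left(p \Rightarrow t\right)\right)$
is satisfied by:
  {t: True}


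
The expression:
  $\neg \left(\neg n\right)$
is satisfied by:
  {n: True}


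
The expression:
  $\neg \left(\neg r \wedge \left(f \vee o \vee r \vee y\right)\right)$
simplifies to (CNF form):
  $\left(r \vee \neg f\right) \wedge \left(r \vee \neg o\right) \wedge \left(r \vee \neg y\right)$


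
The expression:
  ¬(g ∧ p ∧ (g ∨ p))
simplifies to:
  ¬g ∨ ¬p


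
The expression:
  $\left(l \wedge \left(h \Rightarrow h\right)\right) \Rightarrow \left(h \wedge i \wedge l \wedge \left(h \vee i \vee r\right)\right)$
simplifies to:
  $\left(h \wedge i\right) \vee \neg l$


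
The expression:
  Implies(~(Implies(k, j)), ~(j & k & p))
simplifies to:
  True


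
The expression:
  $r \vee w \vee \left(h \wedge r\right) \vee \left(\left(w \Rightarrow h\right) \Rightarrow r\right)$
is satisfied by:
  {r: True, w: True}
  {r: True, w: False}
  {w: True, r: False}


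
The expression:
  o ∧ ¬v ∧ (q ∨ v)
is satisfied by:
  {o: True, q: True, v: False}


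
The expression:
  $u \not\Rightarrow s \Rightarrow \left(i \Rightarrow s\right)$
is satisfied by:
  {s: True, u: False, i: False}
  {u: False, i: False, s: False}
  {i: True, s: True, u: False}
  {i: True, u: False, s: False}
  {s: True, u: True, i: False}
  {u: True, s: False, i: False}
  {i: True, u: True, s: True}


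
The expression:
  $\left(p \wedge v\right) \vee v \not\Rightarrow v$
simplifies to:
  $p \wedge v$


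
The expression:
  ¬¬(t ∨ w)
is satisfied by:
  {t: True, w: True}
  {t: True, w: False}
  {w: True, t: False}


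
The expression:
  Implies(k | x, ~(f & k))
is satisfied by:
  {k: False, f: False}
  {f: True, k: False}
  {k: True, f: False}


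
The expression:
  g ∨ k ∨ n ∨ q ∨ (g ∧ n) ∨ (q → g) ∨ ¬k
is always true.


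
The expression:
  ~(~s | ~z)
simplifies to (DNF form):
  s & z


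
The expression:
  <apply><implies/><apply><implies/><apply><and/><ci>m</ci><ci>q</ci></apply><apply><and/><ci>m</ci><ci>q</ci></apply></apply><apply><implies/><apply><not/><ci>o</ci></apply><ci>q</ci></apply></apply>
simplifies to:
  <apply><or/><ci>o</ci><ci>q</ci></apply>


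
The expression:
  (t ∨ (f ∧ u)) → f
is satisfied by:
  {f: True, t: False}
  {t: False, f: False}
  {t: True, f: True}


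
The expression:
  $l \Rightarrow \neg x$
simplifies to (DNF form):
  $\neg l \vee \neg x$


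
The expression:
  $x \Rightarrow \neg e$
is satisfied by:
  {e: False, x: False}
  {x: True, e: False}
  {e: True, x: False}


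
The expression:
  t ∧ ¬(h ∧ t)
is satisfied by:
  {t: True, h: False}


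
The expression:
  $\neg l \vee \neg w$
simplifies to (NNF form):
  $\neg l \vee \neg w$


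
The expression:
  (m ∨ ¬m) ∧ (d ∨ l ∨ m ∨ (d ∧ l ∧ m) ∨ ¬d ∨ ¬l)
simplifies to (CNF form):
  True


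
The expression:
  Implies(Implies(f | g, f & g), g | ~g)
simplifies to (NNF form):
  True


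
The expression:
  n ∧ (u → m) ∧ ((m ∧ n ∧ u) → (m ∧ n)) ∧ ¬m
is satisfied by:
  {n: True, u: False, m: False}


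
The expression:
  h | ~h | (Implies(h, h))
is always true.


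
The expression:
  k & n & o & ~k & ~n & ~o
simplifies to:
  False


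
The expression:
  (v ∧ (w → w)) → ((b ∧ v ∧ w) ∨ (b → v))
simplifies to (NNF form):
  True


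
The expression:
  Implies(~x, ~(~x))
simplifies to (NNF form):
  x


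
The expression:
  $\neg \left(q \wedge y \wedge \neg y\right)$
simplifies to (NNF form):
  $\text{True}$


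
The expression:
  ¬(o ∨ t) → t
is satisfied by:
  {t: True, o: True}
  {t: True, o: False}
  {o: True, t: False}


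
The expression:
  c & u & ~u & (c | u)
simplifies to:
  False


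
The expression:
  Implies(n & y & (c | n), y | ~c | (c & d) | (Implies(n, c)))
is always true.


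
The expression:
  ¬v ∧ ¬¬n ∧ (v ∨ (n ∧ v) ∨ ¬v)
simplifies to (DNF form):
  n ∧ ¬v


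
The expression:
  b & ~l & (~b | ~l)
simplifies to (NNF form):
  b & ~l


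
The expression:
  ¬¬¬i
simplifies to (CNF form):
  ¬i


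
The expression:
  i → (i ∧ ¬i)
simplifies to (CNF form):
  ¬i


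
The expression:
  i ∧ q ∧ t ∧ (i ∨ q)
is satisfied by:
  {t: True, i: True, q: True}


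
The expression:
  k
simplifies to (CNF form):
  k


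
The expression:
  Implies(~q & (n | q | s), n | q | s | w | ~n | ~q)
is always true.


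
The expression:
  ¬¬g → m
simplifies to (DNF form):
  m ∨ ¬g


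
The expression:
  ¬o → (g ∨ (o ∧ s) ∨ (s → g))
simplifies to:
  g ∨ o ∨ ¬s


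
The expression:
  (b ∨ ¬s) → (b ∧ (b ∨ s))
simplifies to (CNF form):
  b ∨ s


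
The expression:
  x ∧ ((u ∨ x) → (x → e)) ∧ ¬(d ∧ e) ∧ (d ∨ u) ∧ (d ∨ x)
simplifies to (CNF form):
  e ∧ u ∧ x ∧ ¬d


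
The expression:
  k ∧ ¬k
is never true.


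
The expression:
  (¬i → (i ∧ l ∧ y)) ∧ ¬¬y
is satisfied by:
  {i: True, y: True}


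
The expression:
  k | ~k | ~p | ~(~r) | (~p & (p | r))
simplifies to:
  True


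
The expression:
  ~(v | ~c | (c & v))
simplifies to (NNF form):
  c & ~v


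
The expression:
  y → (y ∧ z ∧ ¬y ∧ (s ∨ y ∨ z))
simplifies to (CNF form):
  ¬y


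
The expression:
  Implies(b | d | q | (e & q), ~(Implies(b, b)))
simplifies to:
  ~b & ~d & ~q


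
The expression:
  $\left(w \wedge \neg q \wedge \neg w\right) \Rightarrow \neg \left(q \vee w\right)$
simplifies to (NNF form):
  $\text{True}$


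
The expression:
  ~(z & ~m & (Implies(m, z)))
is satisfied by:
  {m: True, z: False}
  {z: False, m: False}
  {z: True, m: True}


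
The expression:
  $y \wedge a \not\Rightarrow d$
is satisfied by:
  {a: True, y: True, d: False}


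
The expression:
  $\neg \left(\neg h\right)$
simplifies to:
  $h$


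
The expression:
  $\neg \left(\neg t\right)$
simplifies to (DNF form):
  $t$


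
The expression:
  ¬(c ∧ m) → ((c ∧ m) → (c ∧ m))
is always true.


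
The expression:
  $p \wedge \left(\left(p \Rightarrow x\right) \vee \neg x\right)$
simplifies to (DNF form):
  $p$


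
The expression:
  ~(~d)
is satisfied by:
  {d: True}


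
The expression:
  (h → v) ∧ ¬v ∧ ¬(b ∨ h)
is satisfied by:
  {v: False, h: False, b: False}


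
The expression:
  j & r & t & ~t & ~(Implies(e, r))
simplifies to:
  False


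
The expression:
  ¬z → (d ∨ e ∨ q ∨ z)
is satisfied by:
  {d: True, q: True, z: True, e: True}
  {d: True, q: True, z: True, e: False}
  {d: True, q: True, e: True, z: False}
  {d: True, q: True, e: False, z: False}
  {d: True, z: True, e: True, q: False}
  {d: True, z: True, e: False, q: False}
  {d: True, z: False, e: True, q: False}
  {d: True, z: False, e: False, q: False}
  {q: True, z: True, e: True, d: False}
  {q: True, z: True, e: False, d: False}
  {q: True, e: True, z: False, d: False}
  {q: True, e: False, z: False, d: False}
  {z: True, e: True, q: False, d: False}
  {z: True, q: False, e: False, d: False}
  {e: True, q: False, z: False, d: False}


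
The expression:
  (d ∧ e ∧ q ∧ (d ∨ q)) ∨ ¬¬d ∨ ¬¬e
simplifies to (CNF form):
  d ∨ e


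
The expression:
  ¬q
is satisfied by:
  {q: False}


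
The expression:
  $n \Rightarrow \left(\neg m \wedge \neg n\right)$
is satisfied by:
  {n: False}


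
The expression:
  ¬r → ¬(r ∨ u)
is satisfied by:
  {r: True, u: False}
  {u: False, r: False}
  {u: True, r: True}


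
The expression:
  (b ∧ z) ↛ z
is never true.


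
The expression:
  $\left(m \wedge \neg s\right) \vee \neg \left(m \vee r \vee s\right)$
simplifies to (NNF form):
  $\neg s \wedge \left(m \vee \neg r\right)$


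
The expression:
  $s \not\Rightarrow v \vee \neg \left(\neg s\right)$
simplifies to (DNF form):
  $s$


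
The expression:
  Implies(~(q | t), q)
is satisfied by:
  {t: True, q: True}
  {t: True, q: False}
  {q: True, t: False}


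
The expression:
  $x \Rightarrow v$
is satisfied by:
  {v: True, x: False}
  {x: False, v: False}
  {x: True, v: True}


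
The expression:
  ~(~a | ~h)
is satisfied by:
  {a: True, h: True}


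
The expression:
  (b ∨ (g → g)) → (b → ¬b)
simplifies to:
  ¬b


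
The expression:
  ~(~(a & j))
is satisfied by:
  {a: True, j: True}


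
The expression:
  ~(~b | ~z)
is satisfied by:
  {z: True, b: True}


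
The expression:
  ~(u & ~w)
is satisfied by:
  {w: True, u: False}
  {u: False, w: False}
  {u: True, w: True}


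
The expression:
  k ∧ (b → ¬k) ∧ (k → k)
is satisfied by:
  {k: True, b: False}


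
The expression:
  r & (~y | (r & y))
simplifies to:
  r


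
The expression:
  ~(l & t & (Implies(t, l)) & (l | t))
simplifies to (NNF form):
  ~l | ~t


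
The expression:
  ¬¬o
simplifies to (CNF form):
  o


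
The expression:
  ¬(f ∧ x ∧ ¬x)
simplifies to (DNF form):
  True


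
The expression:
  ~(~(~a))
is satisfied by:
  {a: False}


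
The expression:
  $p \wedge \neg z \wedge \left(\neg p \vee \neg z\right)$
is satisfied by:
  {p: True, z: False}


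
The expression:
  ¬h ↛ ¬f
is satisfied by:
  {f: True, h: False}


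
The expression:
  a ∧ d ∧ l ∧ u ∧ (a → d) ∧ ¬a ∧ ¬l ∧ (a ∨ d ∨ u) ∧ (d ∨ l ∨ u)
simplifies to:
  False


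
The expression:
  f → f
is always true.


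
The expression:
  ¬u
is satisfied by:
  {u: False}


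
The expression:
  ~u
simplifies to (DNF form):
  ~u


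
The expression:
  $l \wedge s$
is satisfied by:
  {s: True, l: True}


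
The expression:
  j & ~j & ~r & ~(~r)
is never true.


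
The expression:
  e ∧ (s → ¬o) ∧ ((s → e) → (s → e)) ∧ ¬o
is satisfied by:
  {e: True, o: False}


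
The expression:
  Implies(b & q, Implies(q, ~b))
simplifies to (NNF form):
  ~b | ~q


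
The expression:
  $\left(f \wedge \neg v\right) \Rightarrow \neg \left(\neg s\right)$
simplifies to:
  $s \vee v \vee \neg f$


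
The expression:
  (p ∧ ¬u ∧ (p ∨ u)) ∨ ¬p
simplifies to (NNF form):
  ¬p ∨ ¬u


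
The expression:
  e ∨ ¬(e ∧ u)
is always true.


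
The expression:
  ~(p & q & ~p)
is always true.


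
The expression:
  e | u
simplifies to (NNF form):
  e | u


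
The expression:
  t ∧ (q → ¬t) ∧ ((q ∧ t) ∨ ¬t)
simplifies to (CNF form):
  False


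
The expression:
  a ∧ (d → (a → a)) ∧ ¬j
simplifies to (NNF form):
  a ∧ ¬j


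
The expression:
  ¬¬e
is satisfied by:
  {e: True}


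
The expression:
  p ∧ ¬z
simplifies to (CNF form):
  p ∧ ¬z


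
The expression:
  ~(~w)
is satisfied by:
  {w: True}


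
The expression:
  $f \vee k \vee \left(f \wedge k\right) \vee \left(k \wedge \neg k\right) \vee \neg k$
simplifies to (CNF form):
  $\text{True}$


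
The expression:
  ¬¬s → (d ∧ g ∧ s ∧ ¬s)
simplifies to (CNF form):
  ¬s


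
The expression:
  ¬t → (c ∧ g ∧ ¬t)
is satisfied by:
  {t: True, c: True, g: True}
  {t: True, c: True, g: False}
  {t: True, g: True, c: False}
  {t: True, g: False, c: False}
  {c: True, g: True, t: False}


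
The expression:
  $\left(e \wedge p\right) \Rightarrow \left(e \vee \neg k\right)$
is always true.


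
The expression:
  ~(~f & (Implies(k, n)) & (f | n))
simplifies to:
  f | ~n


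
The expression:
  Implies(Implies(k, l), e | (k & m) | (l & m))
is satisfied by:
  {e: True, m: True, k: True, l: False}
  {e: True, m: True, k: False, l: False}
  {e: True, k: True, m: False, l: False}
  {e: True, k: False, m: False, l: False}
  {l: True, e: True, m: True, k: True}
  {l: True, e: True, m: True, k: False}
  {l: True, e: True, m: False, k: True}
  {l: True, e: True, m: False, k: False}
  {m: True, k: True, e: False, l: False}
  {k: True, e: False, m: False, l: False}
  {l: True, m: True, k: True, e: False}
  {l: True, m: True, e: False, k: False}


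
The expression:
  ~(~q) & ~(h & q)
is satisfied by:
  {q: True, h: False}


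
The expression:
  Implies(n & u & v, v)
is always true.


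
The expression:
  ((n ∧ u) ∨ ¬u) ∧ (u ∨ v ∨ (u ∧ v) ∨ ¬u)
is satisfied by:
  {n: True, u: False}
  {u: False, n: False}
  {u: True, n: True}


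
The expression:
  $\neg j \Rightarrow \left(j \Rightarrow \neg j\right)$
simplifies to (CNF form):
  $\text{True}$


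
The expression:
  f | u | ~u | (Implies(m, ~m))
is always true.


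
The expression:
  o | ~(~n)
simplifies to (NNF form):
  n | o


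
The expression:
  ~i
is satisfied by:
  {i: False}


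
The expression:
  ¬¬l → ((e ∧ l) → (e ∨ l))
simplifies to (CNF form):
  True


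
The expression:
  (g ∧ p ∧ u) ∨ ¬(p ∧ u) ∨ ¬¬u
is always true.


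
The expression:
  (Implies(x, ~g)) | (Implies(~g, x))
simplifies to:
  True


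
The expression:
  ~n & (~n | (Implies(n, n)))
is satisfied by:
  {n: False}


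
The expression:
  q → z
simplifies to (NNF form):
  z ∨ ¬q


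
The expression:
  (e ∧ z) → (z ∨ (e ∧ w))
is always true.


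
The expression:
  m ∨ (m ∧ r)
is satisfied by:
  {m: True}


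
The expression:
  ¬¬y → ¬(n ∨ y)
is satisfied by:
  {y: False}


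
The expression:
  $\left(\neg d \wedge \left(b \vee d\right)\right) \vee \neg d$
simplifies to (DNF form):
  $\neg d$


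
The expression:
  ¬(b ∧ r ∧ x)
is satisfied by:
  {x: False, b: False, r: False}
  {r: True, x: False, b: False}
  {b: True, x: False, r: False}
  {r: True, b: True, x: False}
  {x: True, r: False, b: False}
  {r: True, x: True, b: False}
  {b: True, x: True, r: False}


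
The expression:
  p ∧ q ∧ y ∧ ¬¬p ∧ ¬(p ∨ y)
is never true.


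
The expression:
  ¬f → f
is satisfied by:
  {f: True}


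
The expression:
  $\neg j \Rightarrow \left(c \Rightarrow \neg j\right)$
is always true.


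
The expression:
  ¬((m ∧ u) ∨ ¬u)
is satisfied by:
  {u: True, m: False}


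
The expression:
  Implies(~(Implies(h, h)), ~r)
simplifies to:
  True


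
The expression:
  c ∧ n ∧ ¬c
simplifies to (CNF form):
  False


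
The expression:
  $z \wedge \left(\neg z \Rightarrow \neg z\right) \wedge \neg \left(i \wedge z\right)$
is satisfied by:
  {z: True, i: False}


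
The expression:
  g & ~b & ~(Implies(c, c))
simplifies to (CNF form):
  False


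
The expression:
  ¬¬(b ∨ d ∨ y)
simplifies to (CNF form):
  b ∨ d ∨ y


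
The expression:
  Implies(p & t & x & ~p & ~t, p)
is always true.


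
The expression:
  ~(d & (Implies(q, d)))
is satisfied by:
  {d: False}


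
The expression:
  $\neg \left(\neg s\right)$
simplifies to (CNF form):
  $s$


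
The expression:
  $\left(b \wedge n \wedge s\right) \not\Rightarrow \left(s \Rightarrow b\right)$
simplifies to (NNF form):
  $\text{False}$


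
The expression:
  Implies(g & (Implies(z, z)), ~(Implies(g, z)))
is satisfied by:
  {g: False, z: False}
  {z: True, g: False}
  {g: True, z: False}


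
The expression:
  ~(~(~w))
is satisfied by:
  {w: False}


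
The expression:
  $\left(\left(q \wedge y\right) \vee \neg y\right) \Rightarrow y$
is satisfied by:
  {y: True}


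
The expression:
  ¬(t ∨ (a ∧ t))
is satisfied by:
  {t: False}


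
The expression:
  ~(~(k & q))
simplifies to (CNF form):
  k & q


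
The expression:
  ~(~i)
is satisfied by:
  {i: True}


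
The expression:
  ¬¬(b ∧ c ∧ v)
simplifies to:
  b ∧ c ∧ v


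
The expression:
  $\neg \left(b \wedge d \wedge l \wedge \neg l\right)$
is always true.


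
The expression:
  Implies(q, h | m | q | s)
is always true.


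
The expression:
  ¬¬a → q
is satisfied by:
  {q: True, a: False}
  {a: False, q: False}
  {a: True, q: True}


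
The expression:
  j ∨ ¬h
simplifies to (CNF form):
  j ∨ ¬h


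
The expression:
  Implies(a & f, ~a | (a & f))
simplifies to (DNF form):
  True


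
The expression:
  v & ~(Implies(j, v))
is never true.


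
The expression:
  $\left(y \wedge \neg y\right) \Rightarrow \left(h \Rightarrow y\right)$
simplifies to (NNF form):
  $\text{True}$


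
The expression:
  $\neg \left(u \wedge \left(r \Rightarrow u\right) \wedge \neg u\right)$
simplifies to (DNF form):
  $\text{True}$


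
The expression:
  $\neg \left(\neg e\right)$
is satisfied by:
  {e: True}


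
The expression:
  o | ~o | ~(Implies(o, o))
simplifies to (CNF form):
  True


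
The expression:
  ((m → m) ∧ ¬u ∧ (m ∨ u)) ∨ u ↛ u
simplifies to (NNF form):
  m ∧ ¬u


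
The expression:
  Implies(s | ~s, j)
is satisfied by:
  {j: True}


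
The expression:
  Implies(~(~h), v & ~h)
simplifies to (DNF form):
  ~h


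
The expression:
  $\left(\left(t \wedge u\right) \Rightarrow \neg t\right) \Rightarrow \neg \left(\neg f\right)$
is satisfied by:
  {u: True, f: True, t: True}
  {u: True, f: True, t: False}
  {f: True, t: True, u: False}
  {f: True, t: False, u: False}
  {u: True, t: True, f: False}


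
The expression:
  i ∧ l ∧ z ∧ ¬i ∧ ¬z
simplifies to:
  False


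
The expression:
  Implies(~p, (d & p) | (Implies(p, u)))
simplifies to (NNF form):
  True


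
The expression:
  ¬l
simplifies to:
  ¬l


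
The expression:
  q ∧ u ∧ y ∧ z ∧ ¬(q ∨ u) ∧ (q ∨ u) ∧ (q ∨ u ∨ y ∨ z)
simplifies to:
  False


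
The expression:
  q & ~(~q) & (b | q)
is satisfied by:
  {q: True}


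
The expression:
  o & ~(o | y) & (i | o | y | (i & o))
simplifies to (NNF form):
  False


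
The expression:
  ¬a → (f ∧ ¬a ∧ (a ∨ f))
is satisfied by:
  {a: True, f: True}
  {a: True, f: False}
  {f: True, a: False}


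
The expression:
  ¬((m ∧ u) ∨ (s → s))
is never true.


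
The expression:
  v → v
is always true.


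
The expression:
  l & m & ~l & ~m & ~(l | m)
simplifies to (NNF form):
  False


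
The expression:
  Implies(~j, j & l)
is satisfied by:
  {j: True}


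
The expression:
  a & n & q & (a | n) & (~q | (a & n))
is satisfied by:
  {a: True, q: True, n: True}


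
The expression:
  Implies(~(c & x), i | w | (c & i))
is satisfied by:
  {i: True, c: True, w: True, x: True}
  {i: True, c: True, w: True, x: False}
  {i: True, w: True, x: True, c: False}
  {i: True, w: True, x: False, c: False}
  {i: True, c: True, x: True, w: False}
  {i: True, c: True, x: False, w: False}
  {i: True, x: True, w: False, c: False}
  {i: True, x: False, w: False, c: False}
  {c: True, w: True, x: True, i: False}
  {c: True, w: True, x: False, i: False}
  {w: True, x: True, i: False, c: False}
  {w: True, i: False, x: False, c: False}
  {c: True, x: True, i: False, w: False}


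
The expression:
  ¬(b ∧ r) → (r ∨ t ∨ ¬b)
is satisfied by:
  {r: True, t: True, b: False}
  {r: True, t: False, b: False}
  {t: True, r: False, b: False}
  {r: False, t: False, b: False}
  {r: True, b: True, t: True}
  {r: True, b: True, t: False}
  {b: True, t: True, r: False}


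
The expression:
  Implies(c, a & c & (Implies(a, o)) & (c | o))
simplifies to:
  ~c | (a & o)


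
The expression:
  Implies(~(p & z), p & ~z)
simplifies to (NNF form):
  p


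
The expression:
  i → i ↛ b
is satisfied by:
  {b: False, i: False}
  {i: True, b: False}
  {b: True, i: False}


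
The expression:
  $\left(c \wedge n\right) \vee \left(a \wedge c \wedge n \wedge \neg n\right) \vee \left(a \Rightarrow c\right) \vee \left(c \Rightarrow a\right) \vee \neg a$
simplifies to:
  $\text{True}$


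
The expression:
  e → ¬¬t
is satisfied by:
  {t: True, e: False}
  {e: False, t: False}
  {e: True, t: True}


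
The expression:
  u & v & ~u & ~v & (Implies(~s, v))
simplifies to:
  False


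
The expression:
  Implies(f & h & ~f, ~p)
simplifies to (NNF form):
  True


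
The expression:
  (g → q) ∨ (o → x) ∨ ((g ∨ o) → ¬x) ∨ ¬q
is always true.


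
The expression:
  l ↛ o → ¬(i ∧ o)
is always true.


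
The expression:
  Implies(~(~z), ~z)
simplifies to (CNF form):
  ~z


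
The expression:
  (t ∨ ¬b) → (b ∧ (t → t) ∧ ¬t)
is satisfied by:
  {b: True, t: False}


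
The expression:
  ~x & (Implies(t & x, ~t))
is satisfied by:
  {x: False}


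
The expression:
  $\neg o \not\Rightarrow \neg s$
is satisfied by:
  {s: True, o: False}


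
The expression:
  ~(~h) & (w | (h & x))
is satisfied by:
  {h: True, x: True, w: True}
  {h: True, x: True, w: False}
  {h: True, w: True, x: False}


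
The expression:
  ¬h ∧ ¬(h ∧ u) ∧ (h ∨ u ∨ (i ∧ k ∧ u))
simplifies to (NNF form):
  u ∧ ¬h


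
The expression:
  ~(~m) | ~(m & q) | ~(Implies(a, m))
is always true.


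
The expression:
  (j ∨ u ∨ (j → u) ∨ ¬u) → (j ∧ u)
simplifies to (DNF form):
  j ∧ u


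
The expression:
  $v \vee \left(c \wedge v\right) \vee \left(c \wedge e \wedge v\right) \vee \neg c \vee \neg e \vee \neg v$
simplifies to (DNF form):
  $\text{True}$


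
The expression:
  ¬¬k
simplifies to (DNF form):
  k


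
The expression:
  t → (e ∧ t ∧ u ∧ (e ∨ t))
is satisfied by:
  {u: True, e: True, t: False}
  {u: True, e: False, t: False}
  {e: True, u: False, t: False}
  {u: False, e: False, t: False}
  {t: True, u: True, e: True}


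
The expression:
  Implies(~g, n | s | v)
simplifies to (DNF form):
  g | n | s | v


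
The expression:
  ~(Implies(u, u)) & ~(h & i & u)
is never true.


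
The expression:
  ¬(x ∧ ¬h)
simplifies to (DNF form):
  h ∨ ¬x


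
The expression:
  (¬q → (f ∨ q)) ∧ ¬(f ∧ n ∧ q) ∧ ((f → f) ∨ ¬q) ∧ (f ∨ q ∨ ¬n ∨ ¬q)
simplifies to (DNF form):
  (f ∧ ¬q) ∨ (q ∧ ¬f) ∨ (q ∧ ¬n)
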